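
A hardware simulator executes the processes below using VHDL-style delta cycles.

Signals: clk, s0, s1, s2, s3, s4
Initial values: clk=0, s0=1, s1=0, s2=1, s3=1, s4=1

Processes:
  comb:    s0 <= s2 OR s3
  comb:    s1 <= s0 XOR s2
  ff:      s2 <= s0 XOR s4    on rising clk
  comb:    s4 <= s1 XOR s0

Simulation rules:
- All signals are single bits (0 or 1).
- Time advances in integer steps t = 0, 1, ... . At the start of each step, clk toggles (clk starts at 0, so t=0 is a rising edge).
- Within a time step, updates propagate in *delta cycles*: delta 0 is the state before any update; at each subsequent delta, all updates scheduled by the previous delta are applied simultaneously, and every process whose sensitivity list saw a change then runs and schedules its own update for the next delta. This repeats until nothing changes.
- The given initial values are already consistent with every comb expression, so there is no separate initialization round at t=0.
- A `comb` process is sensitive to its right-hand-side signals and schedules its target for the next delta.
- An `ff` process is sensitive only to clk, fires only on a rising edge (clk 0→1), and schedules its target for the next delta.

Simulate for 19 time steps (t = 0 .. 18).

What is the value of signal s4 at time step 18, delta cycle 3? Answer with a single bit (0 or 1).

0

[bits: s1,clk,s0,s2,s4,s3]
t=0: Δ0=001111 Δ1=011111 Δ2=011011 Δ3=111011 Δ4=111001 | 4Δ
t=1: Δ0=111001 Δ1=101001 | 1Δ
t=2: Δ0=101001 Δ1=111001 Δ2=111101 Δ3=011101 Δ4=011111 | 4Δ
t=3: Δ0=011111 Δ1=001111 | 1Δ
t=4: Δ0=001111 Δ1=011111 Δ2=011011 Δ3=111011 Δ4=111001 | 4Δ
t=5: Δ0=111001 Δ1=101001 | 1Δ
t=6: Δ0=101001 Δ1=111001 Δ2=111101 Δ3=011101 Δ4=011111 | 4Δ
t=7: Δ0=011111 Δ1=001111 | 1Δ
t=8: Δ0=001111 Δ1=011111 Δ2=011011 Δ3=111011 Δ4=111001 | 4Δ
t=9: Δ0=111001 Δ1=101001 | 1Δ
t=10: Δ0=101001 Δ1=111001 Δ2=111101 Δ3=011101 Δ4=011111 | 4Δ
t=11: Δ0=011111 Δ1=001111 | 1Δ
t=12: Δ0=001111 Δ1=011111 Δ2=011011 Δ3=111011 Δ4=111001 | 4Δ
t=13: Δ0=111001 Δ1=101001 | 1Δ
t=14: Δ0=101001 Δ1=111001 Δ2=111101 Δ3=011101 Δ4=011111 | 4Δ
t=15: Δ0=011111 Δ1=001111 | 1Δ
t=16: Δ0=001111 Δ1=011111 Δ2=011011 Δ3=111011 Δ4=111001 | 4Δ
t=17: Δ0=111001 Δ1=101001 | 1Δ
t=18: Δ0=101001 Δ1=111001 Δ2=111101 Δ3=011101 Δ4=011111 | 4Δ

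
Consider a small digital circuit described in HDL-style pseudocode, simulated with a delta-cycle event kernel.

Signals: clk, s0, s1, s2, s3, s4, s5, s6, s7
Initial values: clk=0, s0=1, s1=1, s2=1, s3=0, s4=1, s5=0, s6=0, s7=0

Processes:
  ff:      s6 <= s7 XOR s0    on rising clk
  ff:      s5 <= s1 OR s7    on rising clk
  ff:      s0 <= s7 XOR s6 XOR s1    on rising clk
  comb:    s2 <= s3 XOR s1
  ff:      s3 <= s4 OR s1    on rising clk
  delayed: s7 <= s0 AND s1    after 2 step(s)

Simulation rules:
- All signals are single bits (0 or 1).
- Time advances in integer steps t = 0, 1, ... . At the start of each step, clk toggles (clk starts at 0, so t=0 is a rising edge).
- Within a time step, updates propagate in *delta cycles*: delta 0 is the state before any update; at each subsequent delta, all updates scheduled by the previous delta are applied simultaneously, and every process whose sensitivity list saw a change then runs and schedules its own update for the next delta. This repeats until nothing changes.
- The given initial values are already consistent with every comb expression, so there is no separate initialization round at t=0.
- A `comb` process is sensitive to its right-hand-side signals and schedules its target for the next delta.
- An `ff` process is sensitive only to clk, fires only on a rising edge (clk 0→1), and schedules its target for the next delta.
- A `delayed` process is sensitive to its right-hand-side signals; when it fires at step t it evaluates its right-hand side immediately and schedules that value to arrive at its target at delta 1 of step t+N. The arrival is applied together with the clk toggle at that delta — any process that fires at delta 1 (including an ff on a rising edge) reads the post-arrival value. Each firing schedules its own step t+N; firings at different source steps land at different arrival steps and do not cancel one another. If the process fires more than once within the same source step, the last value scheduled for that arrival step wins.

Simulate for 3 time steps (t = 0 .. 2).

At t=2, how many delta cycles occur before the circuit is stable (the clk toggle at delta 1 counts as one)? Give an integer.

t0.Δ0 s3=0 s6=0 s4=1 clk=0 s5=0 s7=0 s2=1 s0=1 s1=1
t0.Δ1 s3=0 s6=0 s4=1 clk=1 s5=0 s7=0 s2=1 s0=1 s1=1
t0.Δ2 s3=1 s6=1 s4=1 clk=1 s5=1 s7=0 s2=1 s0=1 s1=1
t0.Δ3 s3=1 s6=1 s4=1 clk=1 s5=1 s7=0 s2=0 s0=1 s1=1
t1.Δ0 s3=1 s6=1 s4=1 clk=1 s5=1 s7=0 s2=0 s0=1 s1=1
t1.Δ1 s3=1 s6=1 s4=1 clk=0 s5=1 s7=0 s2=0 s0=1 s1=1
t2.Δ0 s3=1 s6=1 s4=1 clk=0 s5=1 s7=0 s2=0 s0=1 s1=1
t2.Δ1 s3=1 s6=1 s4=1 clk=1 s5=1 s7=0 s2=0 s0=1 s1=1
t2.Δ2 s3=1 s6=1 s4=1 clk=1 s5=1 s7=0 s2=0 s0=0 s1=1

2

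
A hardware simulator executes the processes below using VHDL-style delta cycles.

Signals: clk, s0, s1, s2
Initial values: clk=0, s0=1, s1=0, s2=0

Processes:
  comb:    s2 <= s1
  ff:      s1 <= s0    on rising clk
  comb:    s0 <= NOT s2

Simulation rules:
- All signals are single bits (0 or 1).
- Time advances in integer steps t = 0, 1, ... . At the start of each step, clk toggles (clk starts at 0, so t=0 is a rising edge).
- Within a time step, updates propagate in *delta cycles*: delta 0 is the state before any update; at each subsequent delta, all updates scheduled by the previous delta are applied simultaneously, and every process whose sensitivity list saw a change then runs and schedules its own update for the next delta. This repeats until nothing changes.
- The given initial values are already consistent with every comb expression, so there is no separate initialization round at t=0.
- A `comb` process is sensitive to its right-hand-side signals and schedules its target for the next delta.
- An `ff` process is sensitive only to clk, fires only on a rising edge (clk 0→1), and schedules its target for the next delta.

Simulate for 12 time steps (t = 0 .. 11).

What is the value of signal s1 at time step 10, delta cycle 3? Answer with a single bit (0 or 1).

[bits: clk,s1,s0,s2]
t=0: Δ0=0010 Δ1=1010 Δ2=1110 Δ3=1111 Δ4=1101 | 4Δ
t=1: Δ0=1101 Δ1=0101 | 1Δ
t=2: Δ0=0101 Δ1=1101 Δ2=1001 Δ3=1000 Δ4=1010 | 4Δ
t=3: Δ0=1010 Δ1=0010 | 1Δ
t=4: Δ0=0010 Δ1=1010 Δ2=1110 Δ3=1111 Δ4=1101 | 4Δ
t=5: Δ0=1101 Δ1=0101 | 1Δ
t=6: Δ0=0101 Δ1=1101 Δ2=1001 Δ3=1000 Δ4=1010 | 4Δ
t=7: Δ0=1010 Δ1=0010 | 1Δ
t=8: Δ0=0010 Δ1=1010 Δ2=1110 Δ3=1111 Δ4=1101 | 4Δ
t=9: Δ0=1101 Δ1=0101 | 1Δ
t=10: Δ0=0101 Δ1=1101 Δ2=1001 Δ3=1000 Δ4=1010 | 4Δ
t=11: Δ0=1010 Δ1=0010 | 1Δ

0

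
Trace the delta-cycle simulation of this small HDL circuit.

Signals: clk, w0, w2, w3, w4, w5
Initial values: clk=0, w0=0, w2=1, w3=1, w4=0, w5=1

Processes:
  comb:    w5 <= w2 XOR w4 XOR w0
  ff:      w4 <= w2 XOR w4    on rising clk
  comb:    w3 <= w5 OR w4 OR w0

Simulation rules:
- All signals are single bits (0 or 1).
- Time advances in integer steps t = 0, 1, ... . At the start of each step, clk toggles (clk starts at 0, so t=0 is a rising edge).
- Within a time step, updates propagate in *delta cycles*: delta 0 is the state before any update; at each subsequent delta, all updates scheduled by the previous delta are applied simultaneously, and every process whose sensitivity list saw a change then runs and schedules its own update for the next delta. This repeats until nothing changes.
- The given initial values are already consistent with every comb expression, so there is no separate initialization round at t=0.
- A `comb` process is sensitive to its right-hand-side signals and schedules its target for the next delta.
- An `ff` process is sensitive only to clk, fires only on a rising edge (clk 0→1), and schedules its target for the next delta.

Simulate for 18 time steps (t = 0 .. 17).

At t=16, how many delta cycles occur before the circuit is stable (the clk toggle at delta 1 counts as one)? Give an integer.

3

t0.Δ0 clk=0 w0=0 w5=1 w4=0 w2=1 w3=1
t0.Δ1 clk=1 w0=0 w5=1 w4=0 w2=1 w3=1
t0.Δ2 clk=1 w0=0 w5=1 w4=1 w2=1 w3=1
t0.Δ3 clk=1 w0=0 w5=0 w4=1 w2=1 w3=1
t1.Δ0 clk=1 w0=0 w5=0 w4=1 w2=1 w3=1
t1.Δ1 clk=0 w0=0 w5=0 w4=1 w2=1 w3=1
t2.Δ0 clk=0 w0=0 w5=0 w4=1 w2=1 w3=1
t2.Δ1 clk=1 w0=0 w5=0 w4=1 w2=1 w3=1
t2.Δ2 clk=1 w0=0 w5=0 w4=0 w2=1 w3=1
t2.Δ3 clk=1 w0=0 w5=1 w4=0 w2=1 w3=0
t2.Δ4 clk=1 w0=0 w5=1 w4=0 w2=1 w3=1
t3.Δ0 clk=1 w0=0 w5=1 w4=0 w2=1 w3=1
t3.Δ1 clk=0 w0=0 w5=1 w4=0 w2=1 w3=1
t4.Δ0 clk=0 w0=0 w5=1 w4=0 w2=1 w3=1
t4.Δ1 clk=1 w0=0 w5=1 w4=0 w2=1 w3=1
t4.Δ2 clk=1 w0=0 w5=1 w4=1 w2=1 w3=1
t4.Δ3 clk=1 w0=0 w5=0 w4=1 w2=1 w3=1
t5.Δ0 clk=1 w0=0 w5=0 w4=1 w2=1 w3=1
t5.Δ1 clk=0 w0=0 w5=0 w4=1 w2=1 w3=1
t6.Δ0 clk=0 w0=0 w5=0 w4=1 w2=1 w3=1
t6.Δ1 clk=1 w0=0 w5=0 w4=1 w2=1 w3=1
t6.Δ2 clk=1 w0=0 w5=0 w4=0 w2=1 w3=1
t6.Δ3 clk=1 w0=0 w5=1 w4=0 w2=1 w3=0
t6.Δ4 clk=1 w0=0 w5=1 w4=0 w2=1 w3=1
t7.Δ0 clk=1 w0=0 w5=1 w4=0 w2=1 w3=1
t7.Δ1 clk=0 w0=0 w5=1 w4=0 w2=1 w3=1
t8.Δ0 clk=0 w0=0 w5=1 w4=0 w2=1 w3=1
t8.Δ1 clk=1 w0=0 w5=1 w4=0 w2=1 w3=1
t8.Δ2 clk=1 w0=0 w5=1 w4=1 w2=1 w3=1
t8.Δ3 clk=1 w0=0 w5=0 w4=1 w2=1 w3=1
t9.Δ0 clk=1 w0=0 w5=0 w4=1 w2=1 w3=1
t9.Δ1 clk=0 w0=0 w5=0 w4=1 w2=1 w3=1
t10.Δ0 clk=0 w0=0 w5=0 w4=1 w2=1 w3=1
t10.Δ1 clk=1 w0=0 w5=0 w4=1 w2=1 w3=1
t10.Δ2 clk=1 w0=0 w5=0 w4=0 w2=1 w3=1
t10.Δ3 clk=1 w0=0 w5=1 w4=0 w2=1 w3=0
t10.Δ4 clk=1 w0=0 w5=1 w4=0 w2=1 w3=1
t11.Δ0 clk=1 w0=0 w5=1 w4=0 w2=1 w3=1
t11.Δ1 clk=0 w0=0 w5=1 w4=0 w2=1 w3=1
t12.Δ0 clk=0 w0=0 w5=1 w4=0 w2=1 w3=1
t12.Δ1 clk=1 w0=0 w5=1 w4=0 w2=1 w3=1
t12.Δ2 clk=1 w0=0 w5=1 w4=1 w2=1 w3=1
t12.Δ3 clk=1 w0=0 w5=0 w4=1 w2=1 w3=1
t13.Δ0 clk=1 w0=0 w5=0 w4=1 w2=1 w3=1
t13.Δ1 clk=0 w0=0 w5=0 w4=1 w2=1 w3=1
t14.Δ0 clk=0 w0=0 w5=0 w4=1 w2=1 w3=1
t14.Δ1 clk=1 w0=0 w5=0 w4=1 w2=1 w3=1
t14.Δ2 clk=1 w0=0 w5=0 w4=0 w2=1 w3=1
t14.Δ3 clk=1 w0=0 w5=1 w4=0 w2=1 w3=0
t14.Δ4 clk=1 w0=0 w5=1 w4=0 w2=1 w3=1
t15.Δ0 clk=1 w0=0 w5=1 w4=0 w2=1 w3=1
t15.Δ1 clk=0 w0=0 w5=1 w4=0 w2=1 w3=1
t16.Δ0 clk=0 w0=0 w5=1 w4=0 w2=1 w3=1
t16.Δ1 clk=1 w0=0 w5=1 w4=0 w2=1 w3=1
t16.Δ2 clk=1 w0=0 w5=1 w4=1 w2=1 w3=1
t16.Δ3 clk=1 w0=0 w5=0 w4=1 w2=1 w3=1
t17.Δ0 clk=1 w0=0 w5=0 w4=1 w2=1 w3=1
t17.Δ1 clk=0 w0=0 w5=0 w4=1 w2=1 w3=1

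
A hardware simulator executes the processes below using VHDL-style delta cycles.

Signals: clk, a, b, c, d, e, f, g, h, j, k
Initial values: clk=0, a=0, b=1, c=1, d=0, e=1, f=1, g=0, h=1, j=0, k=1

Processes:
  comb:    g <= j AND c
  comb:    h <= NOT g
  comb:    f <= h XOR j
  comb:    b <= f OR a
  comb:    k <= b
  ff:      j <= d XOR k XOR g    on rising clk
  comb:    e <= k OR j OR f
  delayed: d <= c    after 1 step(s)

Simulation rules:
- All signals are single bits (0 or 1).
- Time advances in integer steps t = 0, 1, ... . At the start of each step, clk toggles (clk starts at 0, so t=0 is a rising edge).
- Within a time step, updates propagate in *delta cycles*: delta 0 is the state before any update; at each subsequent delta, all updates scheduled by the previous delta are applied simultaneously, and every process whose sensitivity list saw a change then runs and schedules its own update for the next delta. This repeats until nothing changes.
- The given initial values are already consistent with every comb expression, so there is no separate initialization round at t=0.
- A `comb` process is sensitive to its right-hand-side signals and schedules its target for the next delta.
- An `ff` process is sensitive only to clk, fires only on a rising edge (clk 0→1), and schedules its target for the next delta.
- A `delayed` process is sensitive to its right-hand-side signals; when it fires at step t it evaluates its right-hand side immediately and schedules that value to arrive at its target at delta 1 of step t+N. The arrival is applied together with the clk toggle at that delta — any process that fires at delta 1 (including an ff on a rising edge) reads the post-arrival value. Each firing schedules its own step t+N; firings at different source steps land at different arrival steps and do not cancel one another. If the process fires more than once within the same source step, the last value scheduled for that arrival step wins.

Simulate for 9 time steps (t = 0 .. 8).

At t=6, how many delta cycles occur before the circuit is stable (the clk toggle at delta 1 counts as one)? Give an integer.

7

t0.Δ0 clk=0 c=1 f=1 a=0 e=1 h=1 j=0 k=1 d=0 b=1 g=0
t0.Δ1 clk=1 c=1 f=1 a=0 e=1 h=1 j=0 k=1 d=0 b=1 g=0
t0.Δ2 clk=1 c=1 f=1 a=0 e=1 h=1 j=1 k=1 d=0 b=1 g=0
t0.Δ3 clk=1 c=1 f=0 a=0 e=1 h=1 j=1 k=1 d=0 b=1 g=1
t0.Δ4 clk=1 c=1 f=0 a=0 e=1 h=0 j=1 k=1 d=0 b=0 g=1
t0.Δ5 clk=1 c=1 f=1 a=0 e=1 h=0 j=1 k=0 d=0 b=0 g=1
t0.Δ6 clk=1 c=1 f=1 a=0 e=1 h=0 j=1 k=0 d=0 b=1 g=1
t0.Δ7 clk=1 c=1 f=1 a=0 e=1 h=0 j=1 k=1 d=0 b=1 g=1
t1.Δ0 clk=1 c=1 f=1 a=0 e=1 h=0 j=1 k=1 d=0 b=1 g=1
t1.Δ1 clk=0 c=1 f=1 a=0 e=1 h=0 j=1 k=1 d=0 b=1 g=1
t2.Δ0 clk=0 c=1 f=1 a=0 e=1 h=0 j=1 k=1 d=0 b=1 g=1
t2.Δ1 clk=1 c=1 f=1 a=0 e=1 h=0 j=1 k=1 d=0 b=1 g=1
t2.Δ2 clk=1 c=1 f=1 a=0 e=1 h=0 j=0 k=1 d=0 b=1 g=1
t2.Δ3 clk=1 c=1 f=0 a=0 e=1 h=0 j=0 k=1 d=0 b=1 g=0
t2.Δ4 clk=1 c=1 f=0 a=0 e=1 h=1 j=0 k=1 d=0 b=0 g=0
t2.Δ5 clk=1 c=1 f=1 a=0 e=1 h=1 j=0 k=0 d=0 b=0 g=0
t2.Δ6 clk=1 c=1 f=1 a=0 e=1 h=1 j=0 k=0 d=0 b=1 g=0
t2.Δ7 clk=1 c=1 f=1 a=0 e=1 h=1 j=0 k=1 d=0 b=1 g=0
t3.Δ0 clk=1 c=1 f=1 a=0 e=1 h=1 j=0 k=1 d=0 b=1 g=0
t3.Δ1 clk=0 c=1 f=1 a=0 e=1 h=1 j=0 k=1 d=0 b=1 g=0
t4.Δ0 clk=0 c=1 f=1 a=0 e=1 h=1 j=0 k=1 d=0 b=1 g=0
t4.Δ1 clk=1 c=1 f=1 a=0 e=1 h=1 j=0 k=1 d=0 b=1 g=0
t4.Δ2 clk=1 c=1 f=1 a=0 e=1 h=1 j=1 k=1 d=0 b=1 g=0
t4.Δ3 clk=1 c=1 f=0 a=0 e=1 h=1 j=1 k=1 d=0 b=1 g=1
t4.Δ4 clk=1 c=1 f=0 a=0 e=1 h=0 j=1 k=1 d=0 b=0 g=1
t4.Δ5 clk=1 c=1 f=1 a=0 e=1 h=0 j=1 k=0 d=0 b=0 g=1
t4.Δ6 clk=1 c=1 f=1 a=0 e=1 h=0 j=1 k=0 d=0 b=1 g=1
t4.Δ7 clk=1 c=1 f=1 a=0 e=1 h=0 j=1 k=1 d=0 b=1 g=1
t5.Δ0 clk=1 c=1 f=1 a=0 e=1 h=0 j=1 k=1 d=0 b=1 g=1
t5.Δ1 clk=0 c=1 f=1 a=0 e=1 h=0 j=1 k=1 d=0 b=1 g=1
t6.Δ0 clk=0 c=1 f=1 a=0 e=1 h=0 j=1 k=1 d=0 b=1 g=1
t6.Δ1 clk=1 c=1 f=1 a=0 e=1 h=0 j=1 k=1 d=0 b=1 g=1
t6.Δ2 clk=1 c=1 f=1 a=0 e=1 h=0 j=0 k=1 d=0 b=1 g=1
t6.Δ3 clk=1 c=1 f=0 a=0 e=1 h=0 j=0 k=1 d=0 b=1 g=0
t6.Δ4 clk=1 c=1 f=0 a=0 e=1 h=1 j=0 k=1 d=0 b=0 g=0
t6.Δ5 clk=1 c=1 f=1 a=0 e=1 h=1 j=0 k=0 d=0 b=0 g=0
t6.Δ6 clk=1 c=1 f=1 a=0 e=1 h=1 j=0 k=0 d=0 b=1 g=0
t6.Δ7 clk=1 c=1 f=1 a=0 e=1 h=1 j=0 k=1 d=0 b=1 g=0
t7.Δ0 clk=1 c=1 f=1 a=0 e=1 h=1 j=0 k=1 d=0 b=1 g=0
t7.Δ1 clk=0 c=1 f=1 a=0 e=1 h=1 j=0 k=1 d=0 b=1 g=0
t8.Δ0 clk=0 c=1 f=1 a=0 e=1 h=1 j=0 k=1 d=0 b=1 g=0
t8.Δ1 clk=1 c=1 f=1 a=0 e=1 h=1 j=0 k=1 d=0 b=1 g=0
t8.Δ2 clk=1 c=1 f=1 a=0 e=1 h=1 j=1 k=1 d=0 b=1 g=0
t8.Δ3 clk=1 c=1 f=0 a=0 e=1 h=1 j=1 k=1 d=0 b=1 g=1
t8.Δ4 clk=1 c=1 f=0 a=0 e=1 h=0 j=1 k=1 d=0 b=0 g=1
t8.Δ5 clk=1 c=1 f=1 a=0 e=1 h=0 j=1 k=0 d=0 b=0 g=1
t8.Δ6 clk=1 c=1 f=1 a=0 e=1 h=0 j=1 k=0 d=0 b=1 g=1
t8.Δ7 clk=1 c=1 f=1 a=0 e=1 h=0 j=1 k=1 d=0 b=1 g=1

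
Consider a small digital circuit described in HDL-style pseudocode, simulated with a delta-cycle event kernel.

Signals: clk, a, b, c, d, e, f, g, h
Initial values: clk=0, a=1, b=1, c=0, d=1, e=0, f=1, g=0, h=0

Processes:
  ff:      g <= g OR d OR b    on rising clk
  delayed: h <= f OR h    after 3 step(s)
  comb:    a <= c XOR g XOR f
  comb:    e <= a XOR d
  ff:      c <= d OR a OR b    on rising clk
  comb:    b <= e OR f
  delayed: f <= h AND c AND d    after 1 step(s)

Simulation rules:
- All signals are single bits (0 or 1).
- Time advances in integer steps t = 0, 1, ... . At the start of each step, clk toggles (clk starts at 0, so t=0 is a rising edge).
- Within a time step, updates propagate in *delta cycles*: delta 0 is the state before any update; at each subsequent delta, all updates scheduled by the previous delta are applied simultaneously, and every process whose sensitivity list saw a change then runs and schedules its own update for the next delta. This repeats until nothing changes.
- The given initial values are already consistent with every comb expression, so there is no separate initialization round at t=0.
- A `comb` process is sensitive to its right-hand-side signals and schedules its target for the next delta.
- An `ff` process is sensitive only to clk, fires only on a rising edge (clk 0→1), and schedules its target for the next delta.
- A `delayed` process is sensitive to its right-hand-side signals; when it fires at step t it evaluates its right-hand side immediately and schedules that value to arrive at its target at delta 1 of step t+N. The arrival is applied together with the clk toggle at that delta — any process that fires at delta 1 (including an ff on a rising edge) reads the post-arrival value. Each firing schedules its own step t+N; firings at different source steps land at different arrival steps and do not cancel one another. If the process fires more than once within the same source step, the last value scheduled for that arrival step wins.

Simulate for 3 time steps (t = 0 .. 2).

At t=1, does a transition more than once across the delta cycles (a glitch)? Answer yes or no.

t0.Δ0 e=0 c=0 g=0 f=1 clk=0 h=0 d=1 a=1 b=1
t0.Δ1 e=0 c=0 g=0 f=1 clk=1 h=0 d=1 a=1 b=1
t0.Δ2 e=0 c=1 g=1 f=1 clk=1 h=0 d=1 a=1 b=1
t1.Δ0 e=0 c=1 g=1 f=1 clk=1 h=0 d=1 a=1 b=1
t1.Δ1 e=0 c=1 g=1 f=0 clk=0 h=0 d=1 a=1 b=1
t1.Δ2 e=0 c=1 g=1 f=0 clk=0 h=0 d=1 a=0 b=0
t1.Δ3 e=1 c=1 g=1 f=0 clk=0 h=0 d=1 a=0 b=0
t1.Δ4 e=1 c=1 g=1 f=0 clk=0 h=0 d=1 a=0 b=1
t2.Δ0 e=1 c=1 g=1 f=0 clk=0 h=0 d=1 a=0 b=1
t2.Δ1 e=1 c=1 g=1 f=0 clk=1 h=0 d=1 a=0 b=1

no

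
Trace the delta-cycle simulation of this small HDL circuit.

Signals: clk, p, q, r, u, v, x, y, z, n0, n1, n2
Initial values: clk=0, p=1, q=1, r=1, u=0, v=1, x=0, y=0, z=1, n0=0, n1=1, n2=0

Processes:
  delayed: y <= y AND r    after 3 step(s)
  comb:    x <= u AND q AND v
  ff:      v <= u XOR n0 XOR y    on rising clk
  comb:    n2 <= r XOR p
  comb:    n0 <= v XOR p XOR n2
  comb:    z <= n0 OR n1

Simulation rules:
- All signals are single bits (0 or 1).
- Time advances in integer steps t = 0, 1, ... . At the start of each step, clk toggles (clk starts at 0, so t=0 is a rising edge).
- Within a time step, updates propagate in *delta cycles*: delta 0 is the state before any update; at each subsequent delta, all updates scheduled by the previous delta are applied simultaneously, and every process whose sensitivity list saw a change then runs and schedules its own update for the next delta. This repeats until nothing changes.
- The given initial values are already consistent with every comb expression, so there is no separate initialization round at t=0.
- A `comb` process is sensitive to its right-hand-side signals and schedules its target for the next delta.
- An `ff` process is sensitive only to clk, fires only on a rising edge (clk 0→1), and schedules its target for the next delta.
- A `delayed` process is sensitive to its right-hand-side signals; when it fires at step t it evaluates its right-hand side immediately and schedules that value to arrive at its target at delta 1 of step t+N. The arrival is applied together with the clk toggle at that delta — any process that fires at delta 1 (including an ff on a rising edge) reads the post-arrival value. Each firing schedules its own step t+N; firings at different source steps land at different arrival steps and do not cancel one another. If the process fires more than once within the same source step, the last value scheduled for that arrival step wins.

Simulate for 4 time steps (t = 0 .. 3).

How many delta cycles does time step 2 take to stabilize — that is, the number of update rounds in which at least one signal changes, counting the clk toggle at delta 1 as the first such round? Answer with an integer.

t0.Δ0 z=1 y=0 n1=1 x=0 v=1 n2=0 r=1 p=1 clk=0 u=0 q=1 n0=0
t0.Δ1 z=1 y=0 n1=1 x=0 v=1 n2=0 r=1 p=1 clk=1 u=0 q=1 n0=0
t0.Δ2 z=1 y=0 n1=1 x=0 v=0 n2=0 r=1 p=1 clk=1 u=0 q=1 n0=0
t0.Δ3 z=1 y=0 n1=1 x=0 v=0 n2=0 r=1 p=1 clk=1 u=0 q=1 n0=1
t1.Δ0 z=1 y=0 n1=1 x=0 v=0 n2=0 r=1 p=1 clk=1 u=0 q=1 n0=1
t1.Δ1 z=1 y=0 n1=1 x=0 v=0 n2=0 r=1 p=1 clk=0 u=0 q=1 n0=1
t2.Δ0 z=1 y=0 n1=1 x=0 v=0 n2=0 r=1 p=1 clk=0 u=0 q=1 n0=1
t2.Δ1 z=1 y=0 n1=1 x=0 v=0 n2=0 r=1 p=1 clk=1 u=0 q=1 n0=1
t2.Δ2 z=1 y=0 n1=1 x=0 v=1 n2=0 r=1 p=1 clk=1 u=0 q=1 n0=1
t2.Δ3 z=1 y=0 n1=1 x=0 v=1 n2=0 r=1 p=1 clk=1 u=0 q=1 n0=0
t3.Δ0 z=1 y=0 n1=1 x=0 v=1 n2=0 r=1 p=1 clk=1 u=0 q=1 n0=0
t3.Δ1 z=1 y=0 n1=1 x=0 v=1 n2=0 r=1 p=1 clk=0 u=0 q=1 n0=0

3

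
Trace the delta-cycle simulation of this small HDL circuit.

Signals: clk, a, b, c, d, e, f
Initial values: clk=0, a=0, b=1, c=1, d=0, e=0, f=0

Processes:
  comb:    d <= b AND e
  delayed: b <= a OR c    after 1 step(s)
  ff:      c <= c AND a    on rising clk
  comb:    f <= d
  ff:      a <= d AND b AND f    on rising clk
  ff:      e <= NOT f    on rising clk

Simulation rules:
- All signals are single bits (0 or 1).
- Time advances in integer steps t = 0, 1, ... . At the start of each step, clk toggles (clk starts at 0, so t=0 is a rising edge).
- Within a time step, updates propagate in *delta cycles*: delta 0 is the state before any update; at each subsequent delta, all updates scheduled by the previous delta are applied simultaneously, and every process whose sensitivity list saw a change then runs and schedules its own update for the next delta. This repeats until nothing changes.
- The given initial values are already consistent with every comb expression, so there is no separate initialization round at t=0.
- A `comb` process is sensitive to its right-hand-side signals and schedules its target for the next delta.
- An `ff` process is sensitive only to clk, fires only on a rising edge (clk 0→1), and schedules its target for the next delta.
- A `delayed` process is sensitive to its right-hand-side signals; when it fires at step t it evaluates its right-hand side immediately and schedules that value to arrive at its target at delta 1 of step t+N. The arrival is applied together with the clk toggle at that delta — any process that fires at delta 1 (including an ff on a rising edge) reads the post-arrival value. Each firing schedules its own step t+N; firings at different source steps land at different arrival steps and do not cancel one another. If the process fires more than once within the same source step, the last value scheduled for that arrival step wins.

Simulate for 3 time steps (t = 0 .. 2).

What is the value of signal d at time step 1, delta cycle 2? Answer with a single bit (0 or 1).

0

[bits: a,f,b,e,clk,c,d]
t=0: Δ0=0010010 Δ1=0010110 Δ2=0011100 Δ3=0011101 Δ4=0111101 | 4Δ
t=1: Δ0=0111101 Δ1=0101001 Δ2=0101000 Δ3=0001000 | 3Δ
t=2: Δ0=0001000 Δ1=0001100 | 1Δ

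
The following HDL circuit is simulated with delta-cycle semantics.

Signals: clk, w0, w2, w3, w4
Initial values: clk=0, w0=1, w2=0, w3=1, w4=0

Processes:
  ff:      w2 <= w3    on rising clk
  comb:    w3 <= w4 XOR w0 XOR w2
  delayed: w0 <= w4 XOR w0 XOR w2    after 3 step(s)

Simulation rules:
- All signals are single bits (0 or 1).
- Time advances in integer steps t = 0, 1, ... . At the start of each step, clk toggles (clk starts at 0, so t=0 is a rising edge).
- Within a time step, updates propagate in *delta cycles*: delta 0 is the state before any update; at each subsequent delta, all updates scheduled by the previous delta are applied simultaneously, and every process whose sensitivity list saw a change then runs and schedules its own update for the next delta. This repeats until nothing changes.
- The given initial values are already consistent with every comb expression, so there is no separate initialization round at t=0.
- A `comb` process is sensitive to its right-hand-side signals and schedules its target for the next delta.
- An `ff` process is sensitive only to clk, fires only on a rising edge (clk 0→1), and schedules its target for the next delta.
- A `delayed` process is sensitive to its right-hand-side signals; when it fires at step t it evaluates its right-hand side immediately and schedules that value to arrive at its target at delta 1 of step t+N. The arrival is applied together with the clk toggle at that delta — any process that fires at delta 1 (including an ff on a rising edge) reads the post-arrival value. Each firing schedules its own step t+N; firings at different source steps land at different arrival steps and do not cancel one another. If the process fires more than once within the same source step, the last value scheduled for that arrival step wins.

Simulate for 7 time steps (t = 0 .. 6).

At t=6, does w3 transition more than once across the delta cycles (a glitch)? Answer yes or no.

t=0 Δ0: w4=0 w3=1 w0=1 w2=0 clk=0
  Δ1: clk:0→1
  Δ2: w2:0→1
  Δ3: w3:1→0
  (3Δ to stable)
t=1 Δ0: w4=0 w3=0 w0=1 w2=1 clk=1
  Δ1: clk:1→0
  (1Δ to stable)
t=2 Δ0: w4=0 w3=0 w0=1 w2=1 clk=0
  Δ1: clk:0→1
  Δ2: w2:1→0
  Δ3: w3:0→1
  (3Δ to stable)
t=3 Δ0: w4=0 w3=1 w0=1 w2=0 clk=1
  Δ1: w0:1→0, clk:1→0
  Δ2: w3:1→0
  (2Δ to stable)
t=4 Δ0: w4=0 w3=0 w0=0 w2=0 clk=0
  Δ1: clk:0→1
  (1Δ to stable)
t=5 Δ0: w4=0 w3=0 w0=0 w2=0 clk=1
  Δ1: w0:0→1, clk:1→0
  Δ2: w3:0→1
  (2Δ to stable)
t=6 Δ0: w4=0 w3=1 w0=1 w2=0 clk=0
  Δ1: w0:1→0, clk:0→1
  Δ2: w3:1→0, w2:0→1
  Δ3: w3:0→1
  (3Δ to stable)

yes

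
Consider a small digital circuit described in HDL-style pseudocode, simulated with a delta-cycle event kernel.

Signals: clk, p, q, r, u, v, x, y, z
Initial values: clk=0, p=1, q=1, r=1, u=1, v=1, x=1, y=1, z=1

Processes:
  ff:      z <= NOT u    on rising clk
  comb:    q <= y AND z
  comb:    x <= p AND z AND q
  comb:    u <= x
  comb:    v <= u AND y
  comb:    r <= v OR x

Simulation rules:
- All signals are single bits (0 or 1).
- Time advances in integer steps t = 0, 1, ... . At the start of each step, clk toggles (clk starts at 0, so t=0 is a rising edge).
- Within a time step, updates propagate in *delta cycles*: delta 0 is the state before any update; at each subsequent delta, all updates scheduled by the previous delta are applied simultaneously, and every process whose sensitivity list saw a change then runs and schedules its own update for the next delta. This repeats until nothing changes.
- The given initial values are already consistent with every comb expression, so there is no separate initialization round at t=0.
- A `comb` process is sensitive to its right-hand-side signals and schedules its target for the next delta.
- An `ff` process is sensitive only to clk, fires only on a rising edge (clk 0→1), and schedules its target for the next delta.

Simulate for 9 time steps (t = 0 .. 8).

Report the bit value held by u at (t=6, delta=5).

t=0 Δ0: q=1 x=1 y=1 clk=0 r=1 z=1 p=1 v=1 u=1
  Δ1: clk:0→1
  Δ2: z:1→0
  Δ3: q:1→0, x:1→0
  Δ4: u:1→0
  Δ5: v:1→0
  Δ6: r:1→0
  (6Δ to stable)
t=1 Δ0: q=0 x=0 y=1 clk=1 r=0 z=0 p=1 v=0 u=0
  Δ1: clk:1→0
  (1Δ to stable)
t=2 Δ0: q=0 x=0 y=1 clk=0 r=0 z=0 p=1 v=0 u=0
  Δ1: clk:0→1
  Δ2: z:0→1
  Δ3: q:0→1
  Δ4: x:0→1
  Δ5: r:0→1, u:0→1
  Δ6: v:0→1
  (6Δ to stable)
t=3 Δ0: q=1 x=1 y=1 clk=1 r=1 z=1 p=1 v=1 u=1
  Δ1: clk:1→0
  (1Δ to stable)
t=4 Δ0: q=1 x=1 y=1 clk=0 r=1 z=1 p=1 v=1 u=1
  Δ1: clk:0→1
  Δ2: z:1→0
  Δ3: q:1→0, x:1→0
  Δ4: u:1→0
  Δ5: v:1→0
  Δ6: r:1→0
  (6Δ to stable)
t=5 Δ0: q=0 x=0 y=1 clk=1 r=0 z=0 p=1 v=0 u=0
  Δ1: clk:1→0
  (1Δ to stable)
t=6 Δ0: q=0 x=0 y=1 clk=0 r=0 z=0 p=1 v=0 u=0
  Δ1: clk:0→1
  Δ2: z:0→1
  Δ3: q:0→1
  Δ4: x:0→1
  Δ5: r:0→1, u:0→1
  Δ6: v:0→1
  (6Δ to stable)
t=7 Δ0: q=1 x=1 y=1 clk=1 r=1 z=1 p=1 v=1 u=1
  Δ1: clk:1→0
  (1Δ to stable)
t=8 Δ0: q=1 x=1 y=1 clk=0 r=1 z=1 p=1 v=1 u=1
  Δ1: clk:0→1
  Δ2: z:1→0
  Δ3: q:1→0, x:1→0
  Δ4: u:1→0
  Δ5: v:1→0
  Δ6: r:1→0
  (6Δ to stable)

1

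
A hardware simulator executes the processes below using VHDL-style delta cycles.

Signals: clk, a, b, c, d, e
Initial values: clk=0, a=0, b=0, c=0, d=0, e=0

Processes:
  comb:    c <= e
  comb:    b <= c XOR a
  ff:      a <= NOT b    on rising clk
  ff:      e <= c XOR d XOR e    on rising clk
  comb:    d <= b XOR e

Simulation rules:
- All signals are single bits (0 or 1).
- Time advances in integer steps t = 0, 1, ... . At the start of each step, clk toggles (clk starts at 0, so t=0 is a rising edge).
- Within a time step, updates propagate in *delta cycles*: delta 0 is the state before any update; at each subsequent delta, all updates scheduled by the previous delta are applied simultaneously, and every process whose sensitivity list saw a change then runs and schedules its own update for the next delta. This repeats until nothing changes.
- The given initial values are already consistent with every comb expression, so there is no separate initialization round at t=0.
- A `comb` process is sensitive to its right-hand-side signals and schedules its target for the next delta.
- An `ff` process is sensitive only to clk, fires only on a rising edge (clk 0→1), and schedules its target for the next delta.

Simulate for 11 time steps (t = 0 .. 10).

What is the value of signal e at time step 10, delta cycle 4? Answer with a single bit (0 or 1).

0

t0.Δ0 c=0 e=0 a=0 clk=0 d=0 b=0
t0.Δ1 c=0 e=0 a=0 clk=1 d=0 b=0
t0.Δ2 c=0 e=0 a=1 clk=1 d=0 b=0
t0.Δ3 c=0 e=0 a=1 clk=1 d=0 b=1
t0.Δ4 c=0 e=0 a=1 clk=1 d=1 b=1
t1.Δ0 c=0 e=0 a=1 clk=1 d=1 b=1
t1.Δ1 c=0 e=0 a=1 clk=0 d=1 b=1
t2.Δ0 c=0 e=0 a=1 clk=0 d=1 b=1
t2.Δ1 c=0 e=0 a=1 clk=1 d=1 b=1
t2.Δ2 c=0 e=1 a=0 clk=1 d=1 b=1
t2.Δ3 c=1 e=1 a=0 clk=1 d=0 b=0
t2.Δ4 c=1 e=1 a=0 clk=1 d=1 b=1
t2.Δ5 c=1 e=1 a=0 clk=1 d=0 b=1
t3.Δ0 c=1 e=1 a=0 clk=1 d=0 b=1
t3.Δ1 c=1 e=1 a=0 clk=0 d=0 b=1
t4.Δ0 c=1 e=1 a=0 clk=0 d=0 b=1
t4.Δ1 c=1 e=1 a=0 clk=1 d=0 b=1
t4.Δ2 c=1 e=0 a=0 clk=1 d=0 b=1
t4.Δ3 c=0 e=0 a=0 clk=1 d=1 b=1
t4.Δ4 c=0 e=0 a=0 clk=1 d=1 b=0
t4.Δ5 c=0 e=0 a=0 clk=1 d=0 b=0
t5.Δ0 c=0 e=0 a=0 clk=1 d=0 b=0
t5.Δ1 c=0 e=0 a=0 clk=0 d=0 b=0
t6.Δ0 c=0 e=0 a=0 clk=0 d=0 b=0
t6.Δ1 c=0 e=0 a=0 clk=1 d=0 b=0
t6.Δ2 c=0 e=0 a=1 clk=1 d=0 b=0
t6.Δ3 c=0 e=0 a=1 clk=1 d=0 b=1
t6.Δ4 c=0 e=0 a=1 clk=1 d=1 b=1
t7.Δ0 c=0 e=0 a=1 clk=1 d=1 b=1
t7.Δ1 c=0 e=0 a=1 clk=0 d=1 b=1
t8.Δ0 c=0 e=0 a=1 clk=0 d=1 b=1
t8.Δ1 c=0 e=0 a=1 clk=1 d=1 b=1
t8.Δ2 c=0 e=1 a=0 clk=1 d=1 b=1
t8.Δ3 c=1 e=1 a=0 clk=1 d=0 b=0
t8.Δ4 c=1 e=1 a=0 clk=1 d=1 b=1
t8.Δ5 c=1 e=1 a=0 clk=1 d=0 b=1
t9.Δ0 c=1 e=1 a=0 clk=1 d=0 b=1
t9.Δ1 c=1 e=1 a=0 clk=0 d=0 b=1
t10.Δ0 c=1 e=1 a=0 clk=0 d=0 b=1
t10.Δ1 c=1 e=1 a=0 clk=1 d=0 b=1
t10.Δ2 c=1 e=0 a=0 clk=1 d=0 b=1
t10.Δ3 c=0 e=0 a=0 clk=1 d=1 b=1
t10.Δ4 c=0 e=0 a=0 clk=1 d=1 b=0
t10.Δ5 c=0 e=0 a=0 clk=1 d=0 b=0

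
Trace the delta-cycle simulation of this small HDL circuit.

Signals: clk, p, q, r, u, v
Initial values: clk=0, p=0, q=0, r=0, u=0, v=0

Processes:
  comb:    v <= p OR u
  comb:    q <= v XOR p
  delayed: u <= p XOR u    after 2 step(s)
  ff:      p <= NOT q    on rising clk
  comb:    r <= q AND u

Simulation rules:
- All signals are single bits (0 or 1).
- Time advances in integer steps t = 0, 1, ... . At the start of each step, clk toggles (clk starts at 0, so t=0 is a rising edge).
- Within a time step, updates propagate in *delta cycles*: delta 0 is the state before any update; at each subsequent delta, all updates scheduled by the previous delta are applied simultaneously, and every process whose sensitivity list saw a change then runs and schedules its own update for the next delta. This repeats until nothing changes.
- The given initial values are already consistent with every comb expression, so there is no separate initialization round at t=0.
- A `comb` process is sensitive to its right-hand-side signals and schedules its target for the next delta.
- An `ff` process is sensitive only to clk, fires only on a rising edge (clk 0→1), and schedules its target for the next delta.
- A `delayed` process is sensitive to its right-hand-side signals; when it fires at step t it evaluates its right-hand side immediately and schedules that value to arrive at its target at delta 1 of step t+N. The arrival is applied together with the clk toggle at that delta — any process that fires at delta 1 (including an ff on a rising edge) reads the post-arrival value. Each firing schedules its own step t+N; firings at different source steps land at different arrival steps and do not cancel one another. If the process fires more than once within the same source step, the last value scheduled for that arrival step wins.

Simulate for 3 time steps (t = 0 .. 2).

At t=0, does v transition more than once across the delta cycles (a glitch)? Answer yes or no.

no

t=0 Δ0: r=0 v=0 clk=0 u=0 q=0 p=0
  Δ1: clk:0→1
  Δ2: p:0→1
  Δ3: v:0→1, q:0→1
  Δ4: q:1→0
  (4Δ to stable)
t=1 Δ0: r=0 v=1 clk=1 u=0 q=0 p=1
  Δ1: clk:1→0
  (1Δ to stable)
t=2 Δ0: r=0 v=1 clk=0 u=0 q=0 p=1
  Δ1: clk:0→1, u:0→1
  (1Δ to stable)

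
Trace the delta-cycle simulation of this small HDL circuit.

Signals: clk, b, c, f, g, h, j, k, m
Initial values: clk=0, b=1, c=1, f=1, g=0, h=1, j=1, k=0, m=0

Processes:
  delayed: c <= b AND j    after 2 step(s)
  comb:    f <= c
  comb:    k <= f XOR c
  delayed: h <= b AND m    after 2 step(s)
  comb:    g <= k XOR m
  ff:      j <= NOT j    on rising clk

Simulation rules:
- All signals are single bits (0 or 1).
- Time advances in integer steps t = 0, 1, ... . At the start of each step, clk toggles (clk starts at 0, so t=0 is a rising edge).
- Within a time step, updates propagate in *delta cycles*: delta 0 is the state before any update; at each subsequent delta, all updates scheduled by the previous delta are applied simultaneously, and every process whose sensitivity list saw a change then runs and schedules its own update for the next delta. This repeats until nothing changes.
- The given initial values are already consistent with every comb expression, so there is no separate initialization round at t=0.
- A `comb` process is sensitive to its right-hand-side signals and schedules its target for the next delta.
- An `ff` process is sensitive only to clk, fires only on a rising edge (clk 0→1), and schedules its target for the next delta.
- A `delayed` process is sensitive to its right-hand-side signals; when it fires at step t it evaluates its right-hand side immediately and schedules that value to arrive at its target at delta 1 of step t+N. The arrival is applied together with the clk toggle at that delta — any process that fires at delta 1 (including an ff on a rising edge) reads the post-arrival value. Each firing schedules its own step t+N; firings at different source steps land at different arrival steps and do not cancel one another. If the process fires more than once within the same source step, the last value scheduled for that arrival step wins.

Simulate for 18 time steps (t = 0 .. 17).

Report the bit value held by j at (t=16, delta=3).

[bits: clk,j,c,h,b,g,k,m,f]
t=0: Δ0=011110001 Δ1=111110001 Δ2=101110001 | 2Δ
t=1: Δ0=101110001 Δ1=001110001 | 1Δ
t=2: Δ0=001110001 Δ1=100110001 Δ2=110110100 Δ3=110111000 Δ4=110110000 | 4Δ
t=3: Δ0=110110000 Δ1=010110000 | 1Δ
t=4: Δ0=010110000 Δ1=111110000 Δ2=101110101 Δ3=101111001 Δ4=101110001 | 4Δ
t=5: Δ0=101110001 Δ1=001110001 | 1Δ
t=6: Δ0=001110001 Δ1=100110001 Δ2=110110100 Δ3=110111000 Δ4=110110000 | 4Δ
t=7: Δ0=110110000 Δ1=010110000 | 1Δ
t=8: Δ0=010110000 Δ1=111110000 Δ2=101110101 Δ3=101111001 Δ4=101110001 | 4Δ
t=9: Δ0=101110001 Δ1=001110001 | 1Δ
t=10: Δ0=001110001 Δ1=100110001 Δ2=110110100 Δ3=110111000 Δ4=110110000 | 4Δ
t=11: Δ0=110110000 Δ1=010110000 | 1Δ
t=12: Δ0=010110000 Δ1=111110000 Δ2=101110101 Δ3=101111001 Δ4=101110001 | 4Δ
t=13: Δ0=101110001 Δ1=001110001 | 1Δ
t=14: Δ0=001110001 Δ1=100110001 Δ2=110110100 Δ3=110111000 Δ4=110110000 | 4Δ
t=15: Δ0=110110000 Δ1=010110000 | 1Δ
t=16: Δ0=010110000 Δ1=111110000 Δ2=101110101 Δ3=101111001 Δ4=101110001 | 4Δ
t=17: Δ0=101110001 Δ1=001110001 | 1Δ

0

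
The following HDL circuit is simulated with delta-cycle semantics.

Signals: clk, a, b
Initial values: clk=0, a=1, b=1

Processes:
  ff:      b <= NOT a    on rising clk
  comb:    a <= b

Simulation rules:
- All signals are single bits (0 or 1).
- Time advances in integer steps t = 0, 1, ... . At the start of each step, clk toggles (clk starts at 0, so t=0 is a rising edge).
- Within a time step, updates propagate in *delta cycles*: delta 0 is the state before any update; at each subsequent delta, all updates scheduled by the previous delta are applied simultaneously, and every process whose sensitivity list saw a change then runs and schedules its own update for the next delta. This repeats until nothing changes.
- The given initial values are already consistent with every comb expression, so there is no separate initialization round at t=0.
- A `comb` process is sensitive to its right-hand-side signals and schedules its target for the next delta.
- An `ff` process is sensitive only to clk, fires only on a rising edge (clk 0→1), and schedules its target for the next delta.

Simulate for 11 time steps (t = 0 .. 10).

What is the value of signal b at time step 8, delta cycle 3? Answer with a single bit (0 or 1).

t=0 Δ0: b=1 clk=0 a=1
  Δ1: clk:0→1
  Δ2: b:1→0
  Δ3: a:1→0
  (3Δ to stable)
t=1 Δ0: b=0 clk=1 a=0
  Δ1: clk:1→0
  (1Δ to stable)
t=2 Δ0: b=0 clk=0 a=0
  Δ1: clk:0→1
  Δ2: b:0→1
  Δ3: a:0→1
  (3Δ to stable)
t=3 Δ0: b=1 clk=1 a=1
  Δ1: clk:1→0
  (1Δ to stable)
t=4 Δ0: b=1 clk=0 a=1
  Δ1: clk:0→1
  Δ2: b:1→0
  Δ3: a:1→0
  (3Δ to stable)
t=5 Δ0: b=0 clk=1 a=0
  Δ1: clk:1→0
  (1Δ to stable)
t=6 Δ0: b=0 clk=0 a=0
  Δ1: clk:0→1
  Δ2: b:0→1
  Δ3: a:0→1
  (3Δ to stable)
t=7 Δ0: b=1 clk=1 a=1
  Δ1: clk:1→0
  (1Δ to stable)
t=8 Δ0: b=1 clk=0 a=1
  Δ1: clk:0→1
  Δ2: b:1→0
  Δ3: a:1→0
  (3Δ to stable)
t=9 Δ0: b=0 clk=1 a=0
  Δ1: clk:1→0
  (1Δ to stable)
t=10 Δ0: b=0 clk=0 a=0
  Δ1: clk:0→1
  Δ2: b:0→1
  Δ3: a:0→1
  (3Δ to stable)

0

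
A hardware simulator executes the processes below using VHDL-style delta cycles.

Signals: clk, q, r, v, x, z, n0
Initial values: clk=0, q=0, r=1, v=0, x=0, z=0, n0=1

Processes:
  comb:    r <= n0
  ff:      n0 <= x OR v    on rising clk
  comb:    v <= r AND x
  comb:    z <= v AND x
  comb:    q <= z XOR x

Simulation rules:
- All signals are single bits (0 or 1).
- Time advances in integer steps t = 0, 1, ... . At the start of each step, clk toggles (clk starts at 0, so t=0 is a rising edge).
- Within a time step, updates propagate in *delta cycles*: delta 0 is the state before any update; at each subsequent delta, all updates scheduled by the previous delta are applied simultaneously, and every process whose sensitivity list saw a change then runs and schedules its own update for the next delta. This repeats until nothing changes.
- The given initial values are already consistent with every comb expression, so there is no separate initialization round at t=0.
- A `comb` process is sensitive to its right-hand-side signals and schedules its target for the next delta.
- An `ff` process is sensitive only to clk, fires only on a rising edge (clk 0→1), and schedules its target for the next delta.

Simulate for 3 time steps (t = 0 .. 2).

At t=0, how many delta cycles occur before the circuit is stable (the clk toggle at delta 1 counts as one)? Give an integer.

t=0 Δ0: v=0 z=0 x=0 clk=0 q=0 r=1 n0=1
  Δ1: clk:0→1
  Δ2: n0:1→0
  Δ3: r:1→0
  (3Δ to stable)
t=1 Δ0: v=0 z=0 x=0 clk=1 q=0 r=0 n0=0
  Δ1: clk:1→0
  (1Δ to stable)
t=2 Δ0: v=0 z=0 x=0 clk=0 q=0 r=0 n0=0
  Δ1: clk:0→1
  (1Δ to stable)

3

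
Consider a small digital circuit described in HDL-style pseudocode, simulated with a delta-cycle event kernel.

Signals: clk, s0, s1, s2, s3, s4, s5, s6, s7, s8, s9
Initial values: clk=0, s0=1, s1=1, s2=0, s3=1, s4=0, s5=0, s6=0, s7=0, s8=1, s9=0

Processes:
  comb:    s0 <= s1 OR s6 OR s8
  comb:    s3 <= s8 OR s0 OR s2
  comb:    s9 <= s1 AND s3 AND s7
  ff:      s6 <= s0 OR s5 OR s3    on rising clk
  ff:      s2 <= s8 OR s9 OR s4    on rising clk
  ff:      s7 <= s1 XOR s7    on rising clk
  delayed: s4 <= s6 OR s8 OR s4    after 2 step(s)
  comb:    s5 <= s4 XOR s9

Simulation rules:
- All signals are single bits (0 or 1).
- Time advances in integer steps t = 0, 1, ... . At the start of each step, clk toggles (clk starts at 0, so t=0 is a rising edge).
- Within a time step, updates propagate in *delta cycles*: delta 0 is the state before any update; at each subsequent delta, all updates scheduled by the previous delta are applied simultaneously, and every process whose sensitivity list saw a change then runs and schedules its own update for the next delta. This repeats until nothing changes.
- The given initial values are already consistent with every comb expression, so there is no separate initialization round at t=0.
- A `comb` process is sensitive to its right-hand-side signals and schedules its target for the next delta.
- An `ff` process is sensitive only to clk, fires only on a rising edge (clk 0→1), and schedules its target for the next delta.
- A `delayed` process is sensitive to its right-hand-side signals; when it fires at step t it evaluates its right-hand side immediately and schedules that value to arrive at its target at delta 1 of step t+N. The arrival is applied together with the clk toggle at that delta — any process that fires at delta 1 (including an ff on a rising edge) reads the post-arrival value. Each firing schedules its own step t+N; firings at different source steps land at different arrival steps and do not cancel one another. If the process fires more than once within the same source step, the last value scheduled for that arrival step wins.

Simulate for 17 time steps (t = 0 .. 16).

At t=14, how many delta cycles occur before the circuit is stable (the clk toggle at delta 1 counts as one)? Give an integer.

4

t0.Δ0 s4=0 s0=1 s3=1 s2=0 clk=0 s6=0 s1=1 s8=1 s7=0 s5=0 s9=0
t0.Δ1 s4=0 s0=1 s3=1 s2=0 clk=1 s6=0 s1=1 s8=1 s7=0 s5=0 s9=0
t0.Δ2 s4=0 s0=1 s3=1 s2=1 clk=1 s6=1 s1=1 s8=1 s7=1 s5=0 s9=0
t0.Δ3 s4=0 s0=1 s3=1 s2=1 clk=1 s6=1 s1=1 s8=1 s7=1 s5=0 s9=1
t0.Δ4 s4=0 s0=1 s3=1 s2=1 clk=1 s6=1 s1=1 s8=1 s7=1 s5=1 s9=1
t1.Δ0 s4=0 s0=1 s3=1 s2=1 clk=1 s6=1 s1=1 s8=1 s7=1 s5=1 s9=1
t1.Δ1 s4=0 s0=1 s3=1 s2=1 clk=0 s6=1 s1=1 s8=1 s7=1 s5=1 s9=1
t2.Δ0 s4=0 s0=1 s3=1 s2=1 clk=0 s6=1 s1=1 s8=1 s7=1 s5=1 s9=1
t2.Δ1 s4=1 s0=1 s3=1 s2=1 clk=1 s6=1 s1=1 s8=1 s7=1 s5=1 s9=1
t2.Δ2 s4=1 s0=1 s3=1 s2=1 clk=1 s6=1 s1=1 s8=1 s7=0 s5=0 s9=1
t2.Δ3 s4=1 s0=1 s3=1 s2=1 clk=1 s6=1 s1=1 s8=1 s7=0 s5=0 s9=0
t2.Δ4 s4=1 s0=1 s3=1 s2=1 clk=1 s6=1 s1=1 s8=1 s7=0 s5=1 s9=0
t3.Δ0 s4=1 s0=1 s3=1 s2=1 clk=1 s6=1 s1=1 s8=1 s7=0 s5=1 s9=0
t3.Δ1 s4=1 s0=1 s3=1 s2=1 clk=0 s6=1 s1=1 s8=1 s7=0 s5=1 s9=0
t4.Δ0 s4=1 s0=1 s3=1 s2=1 clk=0 s6=1 s1=1 s8=1 s7=0 s5=1 s9=0
t4.Δ1 s4=1 s0=1 s3=1 s2=1 clk=1 s6=1 s1=1 s8=1 s7=0 s5=1 s9=0
t4.Δ2 s4=1 s0=1 s3=1 s2=1 clk=1 s6=1 s1=1 s8=1 s7=1 s5=1 s9=0
t4.Δ3 s4=1 s0=1 s3=1 s2=1 clk=1 s6=1 s1=1 s8=1 s7=1 s5=1 s9=1
t4.Δ4 s4=1 s0=1 s3=1 s2=1 clk=1 s6=1 s1=1 s8=1 s7=1 s5=0 s9=1
t5.Δ0 s4=1 s0=1 s3=1 s2=1 clk=1 s6=1 s1=1 s8=1 s7=1 s5=0 s9=1
t5.Δ1 s4=1 s0=1 s3=1 s2=1 clk=0 s6=1 s1=1 s8=1 s7=1 s5=0 s9=1
t6.Δ0 s4=1 s0=1 s3=1 s2=1 clk=0 s6=1 s1=1 s8=1 s7=1 s5=0 s9=1
t6.Δ1 s4=1 s0=1 s3=1 s2=1 clk=1 s6=1 s1=1 s8=1 s7=1 s5=0 s9=1
t6.Δ2 s4=1 s0=1 s3=1 s2=1 clk=1 s6=1 s1=1 s8=1 s7=0 s5=0 s9=1
t6.Δ3 s4=1 s0=1 s3=1 s2=1 clk=1 s6=1 s1=1 s8=1 s7=0 s5=0 s9=0
t6.Δ4 s4=1 s0=1 s3=1 s2=1 clk=1 s6=1 s1=1 s8=1 s7=0 s5=1 s9=0
t7.Δ0 s4=1 s0=1 s3=1 s2=1 clk=1 s6=1 s1=1 s8=1 s7=0 s5=1 s9=0
t7.Δ1 s4=1 s0=1 s3=1 s2=1 clk=0 s6=1 s1=1 s8=1 s7=0 s5=1 s9=0
t8.Δ0 s4=1 s0=1 s3=1 s2=1 clk=0 s6=1 s1=1 s8=1 s7=0 s5=1 s9=0
t8.Δ1 s4=1 s0=1 s3=1 s2=1 clk=1 s6=1 s1=1 s8=1 s7=0 s5=1 s9=0
t8.Δ2 s4=1 s0=1 s3=1 s2=1 clk=1 s6=1 s1=1 s8=1 s7=1 s5=1 s9=0
t8.Δ3 s4=1 s0=1 s3=1 s2=1 clk=1 s6=1 s1=1 s8=1 s7=1 s5=1 s9=1
t8.Δ4 s4=1 s0=1 s3=1 s2=1 clk=1 s6=1 s1=1 s8=1 s7=1 s5=0 s9=1
t9.Δ0 s4=1 s0=1 s3=1 s2=1 clk=1 s6=1 s1=1 s8=1 s7=1 s5=0 s9=1
t9.Δ1 s4=1 s0=1 s3=1 s2=1 clk=0 s6=1 s1=1 s8=1 s7=1 s5=0 s9=1
t10.Δ0 s4=1 s0=1 s3=1 s2=1 clk=0 s6=1 s1=1 s8=1 s7=1 s5=0 s9=1
t10.Δ1 s4=1 s0=1 s3=1 s2=1 clk=1 s6=1 s1=1 s8=1 s7=1 s5=0 s9=1
t10.Δ2 s4=1 s0=1 s3=1 s2=1 clk=1 s6=1 s1=1 s8=1 s7=0 s5=0 s9=1
t10.Δ3 s4=1 s0=1 s3=1 s2=1 clk=1 s6=1 s1=1 s8=1 s7=0 s5=0 s9=0
t10.Δ4 s4=1 s0=1 s3=1 s2=1 clk=1 s6=1 s1=1 s8=1 s7=0 s5=1 s9=0
t11.Δ0 s4=1 s0=1 s3=1 s2=1 clk=1 s6=1 s1=1 s8=1 s7=0 s5=1 s9=0
t11.Δ1 s4=1 s0=1 s3=1 s2=1 clk=0 s6=1 s1=1 s8=1 s7=0 s5=1 s9=0
t12.Δ0 s4=1 s0=1 s3=1 s2=1 clk=0 s6=1 s1=1 s8=1 s7=0 s5=1 s9=0
t12.Δ1 s4=1 s0=1 s3=1 s2=1 clk=1 s6=1 s1=1 s8=1 s7=0 s5=1 s9=0
t12.Δ2 s4=1 s0=1 s3=1 s2=1 clk=1 s6=1 s1=1 s8=1 s7=1 s5=1 s9=0
t12.Δ3 s4=1 s0=1 s3=1 s2=1 clk=1 s6=1 s1=1 s8=1 s7=1 s5=1 s9=1
t12.Δ4 s4=1 s0=1 s3=1 s2=1 clk=1 s6=1 s1=1 s8=1 s7=1 s5=0 s9=1
t13.Δ0 s4=1 s0=1 s3=1 s2=1 clk=1 s6=1 s1=1 s8=1 s7=1 s5=0 s9=1
t13.Δ1 s4=1 s0=1 s3=1 s2=1 clk=0 s6=1 s1=1 s8=1 s7=1 s5=0 s9=1
t14.Δ0 s4=1 s0=1 s3=1 s2=1 clk=0 s6=1 s1=1 s8=1 s7=1 s5=0 s9=1
t14.Δ1 s4=1 s0=1 s3=1 s2=1 clk=1 s6=1 s1=1 s8=1 s7=1 s5=0 s9=1
t14.Δ2 s4=1 s0=1 s3=1 s2=1 clk=1 s6=1 s1=1 s8=1 s7=0 s5=0 s9=1
t14.Δ3 s4=1 s0=1 s3=1 s2=1 clk=1 s6=1 s1=1 s8=1 s7=0 s5=0 s9=0
t14.Δ4 s4=1 s0=1 s3=1 s2=1 clk=1 s6=1 s1=1 s8=1 s7=0 s5=1 s9=0
t15.Δ0 s4=1 s0=1 s3=1 s2=1 clk=1 s6=1 s1=1 s8=1 s7=0 s5=1 s9=0
t15.Δ1 s4=1 s0=1 s3=1 s2=1 clk=0 s6=1 s1=1 s8=1 s7=0 s5=1 s9=0
t16.Δ0 s4=1 s0=1 s3=1 s2=1 clk=0 s6=1 s1=1 s8=1 s7=0 s5=1 s9=0
t16.Δ1 s4=1 s0=1 s3=1 s2=1 clk=1 s6=1 s1=1 s8=1 s7=0 s5=1 s9=0
t16.Δ2 s4=1 s0=1 s3=1 s2=1 clk=1 s6=1 s1=1 s8=1 s7=1 s5=1 s9=0
t16.Δ3 s4=1 s0=1 s3=1 s2=1 clk=1 s6=1 s1=1 s8=1 s7=1 s5=1 s9=1
t16.Δ4 s4=1 s0=1 s3=1 s2=1 clk=1 s6=1 s1=1 s8=1 s7=1 s5=0 s9=1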